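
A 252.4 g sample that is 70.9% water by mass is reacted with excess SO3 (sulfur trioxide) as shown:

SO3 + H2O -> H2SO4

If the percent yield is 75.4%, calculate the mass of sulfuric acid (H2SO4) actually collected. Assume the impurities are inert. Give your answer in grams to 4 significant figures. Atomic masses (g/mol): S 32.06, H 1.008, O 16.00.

734.5 g

Pure H2O available = 252.4 g × 0.709 = 178.95 g.
M(H2O) = 2(1.008) + 16.00 = 18.016 g/mol.
M(H2SO4) = 2(1.008) + 32.06 + 4(16.00) = 98.076 g/mol.
n(H2O) = 178.95 g / 18.016 g/mol = 9.9329 mol.
From the equation the H2O:H2SO4 mole ratio is 1:1, so n(H2SO4) = 9.9329 × 1/1 = 9.9329 mol.
Mass of H2SO4 = 9.9329 mol × 98.076 g/mol = 974.18 g.
Actual mass collected = 974.18 g × 0.754 = 734.53 g.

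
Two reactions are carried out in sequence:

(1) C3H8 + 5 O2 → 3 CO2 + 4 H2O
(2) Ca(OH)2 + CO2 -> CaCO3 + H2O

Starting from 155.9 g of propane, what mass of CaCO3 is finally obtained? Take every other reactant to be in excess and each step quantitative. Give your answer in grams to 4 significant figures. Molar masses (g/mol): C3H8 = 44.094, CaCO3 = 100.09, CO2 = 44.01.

n(C3H8) = 155.90 / 44.094 = 3.5356 mol.
Step 1 gives a 1:3 ratio of C3H8 to CO2, so n(CO2) = 10.607 mol.
In step 2 the CO2:CaCO3 ratio is 1:1, so n(CaCO3) = 10.607 mol.
Mass of CaCO3 = 10.607 × 100.09 = 1061.6 g.

1062 g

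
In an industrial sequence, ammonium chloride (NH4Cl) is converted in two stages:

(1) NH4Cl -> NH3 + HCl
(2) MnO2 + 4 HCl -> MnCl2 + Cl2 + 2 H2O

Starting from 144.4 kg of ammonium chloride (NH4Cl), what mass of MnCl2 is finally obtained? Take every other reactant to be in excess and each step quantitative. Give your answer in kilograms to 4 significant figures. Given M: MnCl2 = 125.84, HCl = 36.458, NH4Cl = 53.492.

144.4 kg = 144400 g.
n(NH4Cl) = 144400 / 53.492 = 2699.5 mol.
Step 1 gives a 1:1 ratio of NH4Cl to HCl, so n(HCl) = 2699.5 mol.
In step 2 the HCl:MnCl2 ratio is 4:1, so n(MnCl2) = 674.87 mol.
Mass of MnCl2 = 674.87 × 125.84 = 84925 g = 84.93 kg.

84.93 kg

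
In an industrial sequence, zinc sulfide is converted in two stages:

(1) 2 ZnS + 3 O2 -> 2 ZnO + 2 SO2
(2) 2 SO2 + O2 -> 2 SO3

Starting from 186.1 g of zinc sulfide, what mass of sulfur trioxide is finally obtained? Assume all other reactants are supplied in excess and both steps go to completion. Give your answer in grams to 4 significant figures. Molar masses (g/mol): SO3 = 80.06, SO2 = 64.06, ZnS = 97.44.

152.9 g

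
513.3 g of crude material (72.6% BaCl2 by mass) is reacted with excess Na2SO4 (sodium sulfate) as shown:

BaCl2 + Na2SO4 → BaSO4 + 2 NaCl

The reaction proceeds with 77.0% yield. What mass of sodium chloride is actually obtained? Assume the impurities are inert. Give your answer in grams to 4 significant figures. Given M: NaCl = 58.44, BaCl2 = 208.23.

161.1 g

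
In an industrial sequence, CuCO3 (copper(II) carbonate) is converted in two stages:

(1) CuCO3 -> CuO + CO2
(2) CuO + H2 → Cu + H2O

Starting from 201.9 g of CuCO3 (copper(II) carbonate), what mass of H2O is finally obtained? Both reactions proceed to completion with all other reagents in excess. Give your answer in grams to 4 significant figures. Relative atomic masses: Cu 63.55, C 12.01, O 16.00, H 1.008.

29.44 g

M(CuCO3) = 63.55 + 12.01 + 3(16.00) = 123.56 g/mol.
M(H2O) = 2(1.008) + 16.00 = 18.016 g/mol.
n(CuCO3) = 201.90 / 123.56 = 1.6340 mol.
Step 1 gives a 1:1 ratio of CuCO3 to CuO, so n(CuO) = 1.6340 mol.
In step 2 the CuO:H2O ratio is 1:1, so n(H2O) = 1.6340 mol.
Mass of H2O = 1.6340 × 18.016 = 29.439 g.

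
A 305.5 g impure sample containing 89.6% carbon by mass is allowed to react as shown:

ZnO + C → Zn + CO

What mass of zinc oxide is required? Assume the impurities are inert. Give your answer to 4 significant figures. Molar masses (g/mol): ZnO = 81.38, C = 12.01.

1855 g

Mass of pure C = 305.5 g × 0.896 = 273.73 g.
n(C) = 273.73 g / 12.01 g/mol = 22.792 mol.
From the equation the C:ZnO mole ratio is 1:1, so n(ZnO) = 22.792 × 1/1 = 22.792 mol.
Mass of ZnO = 22.792 mol × 81.38 g/mol = 1854.8 g.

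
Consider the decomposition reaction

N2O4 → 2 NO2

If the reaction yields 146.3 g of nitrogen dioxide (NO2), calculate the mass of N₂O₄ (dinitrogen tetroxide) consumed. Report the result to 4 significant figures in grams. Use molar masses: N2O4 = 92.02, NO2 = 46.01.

n(NO2) = 146.30 g / 46.01 g/mol = 3.1797 mol.
From the equation the NO2:N2O4 mole ratio is 2:1, so n(N2O4) = 3.1797 × 1/2 = 1.5899 mol.
Mass of N2O4 = 1.5899 mol × 92.02 g/mol = 146.30 g.

146.3 g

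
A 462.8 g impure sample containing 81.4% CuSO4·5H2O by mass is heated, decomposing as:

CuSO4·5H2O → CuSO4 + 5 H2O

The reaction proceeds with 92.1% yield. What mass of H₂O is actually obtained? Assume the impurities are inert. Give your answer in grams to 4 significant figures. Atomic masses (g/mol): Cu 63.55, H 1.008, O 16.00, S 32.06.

125.2 g

Pure CuSO4·5H2O available = 462.8 g × 0.814 = 376.72 g.
M(CuSO4·5H2O) = 63.55 + 32.06 + 9(16.00) + 10(1.008) = 249.69 g/mol.
M(H2O) = 2(1.008) + 16.00 = 18.016 g/mol.
n(CuSO4·5H2O) = 376.72 g / 249.69 g/mol = 1.5087 mol.
From the equation the CuSO4·5H2O:H2O mole ratio is 1:5, so n(H2O) = 1.5087 × 5/1 = 7.5437 mol.
Mass of H2O = 7.5437 mol × 18.016 g/mol = 135.91 g.
Actual mass collected = 135.91 g × 0.921 = 125.17 g.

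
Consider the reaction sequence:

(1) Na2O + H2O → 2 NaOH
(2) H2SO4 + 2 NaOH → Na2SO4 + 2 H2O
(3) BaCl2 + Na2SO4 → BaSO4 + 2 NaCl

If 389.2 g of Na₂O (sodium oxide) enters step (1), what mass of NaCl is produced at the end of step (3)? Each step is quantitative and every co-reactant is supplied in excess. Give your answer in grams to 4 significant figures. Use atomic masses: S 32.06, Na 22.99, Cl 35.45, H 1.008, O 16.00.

733.9 g

M(Na2O) = 2(22.99) + 16.00 = 61.98 g/mol.
M(NaCl) = 22.99 + 35.45 = 58.44 g/mol.
n(Na2O) = 389.2 / 61.98 = 6.2794 mol.
Reaction (1): Na2O→NaOH ratio 1:2 ⇒ n(NaOH) = 12.559 mol.
Reaction (2): NaOH→Na2SO4 ratio 2:1 ⇒ n(Na2SO4) = 6.2794 mol.
Reaction (3): Na2SO4→NaCl ratio 1:2 ⇒ n(NaCl) = 12.559 mol.
Mass of NaCl = 12.559 × 58.44 = 733.94 g.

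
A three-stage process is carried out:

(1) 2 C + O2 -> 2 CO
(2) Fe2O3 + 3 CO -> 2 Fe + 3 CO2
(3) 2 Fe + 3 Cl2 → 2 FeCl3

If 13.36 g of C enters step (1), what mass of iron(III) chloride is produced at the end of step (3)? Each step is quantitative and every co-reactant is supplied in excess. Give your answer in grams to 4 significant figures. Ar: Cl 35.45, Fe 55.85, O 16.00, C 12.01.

120.3 g

M(C) = 12.01 g/mol.
M(FeCl3) = 55.85 + 3(35.45) = 162.20 g/mol.
n(C) = 13.36 / 12.01 = 1.1124 mol.
Reaction (1): C→CO ratio 2:2 ⇒ n(CO) = 1.1124 mol.
Reaction (2): CO→Fe ratio 3:2 ⇒ n(Fe) = 0.74160 mol.
Reaction (3): Fe→FeCl3 ratio 2:2 ⇒ n(FeCl3) = 0.74160 mol.
Mass of FeCl3 = 0.74160 × 162.20 = 120.29 g.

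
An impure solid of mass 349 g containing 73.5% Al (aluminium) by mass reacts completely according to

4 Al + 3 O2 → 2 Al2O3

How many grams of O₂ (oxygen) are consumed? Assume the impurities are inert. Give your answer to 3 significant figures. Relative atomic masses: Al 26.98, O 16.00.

Mass of pure Al = 349 g × 0.735 = 256.5 g.
M(Al) = 26.98 g/mol.
M(O2) = 2(16.00) = 32.00 g/mol.
n(Al) = 256.5 g / 26.98 g/mol = 9.508 mol.
From the equation the Al:O2 mole ratio is 4:3, so n(O2) = 9.508 × 3/4 = 7.131 mol.
Mass of O2 = 7.131 mol × 32.00 g/mol = 228.2 g.

228 g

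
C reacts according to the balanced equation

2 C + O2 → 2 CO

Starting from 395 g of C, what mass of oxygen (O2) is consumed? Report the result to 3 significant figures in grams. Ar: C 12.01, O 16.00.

526 g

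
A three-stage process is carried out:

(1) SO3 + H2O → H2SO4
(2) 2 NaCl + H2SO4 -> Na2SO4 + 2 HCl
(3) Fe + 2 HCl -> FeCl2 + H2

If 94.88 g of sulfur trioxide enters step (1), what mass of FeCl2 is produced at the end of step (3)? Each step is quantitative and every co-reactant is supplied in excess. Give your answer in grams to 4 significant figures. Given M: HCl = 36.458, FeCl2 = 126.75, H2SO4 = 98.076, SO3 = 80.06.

150.2 g

n(SO3) = 94.88 / 80.06 = 1.1851 mol.
Reaction (1): SO3→H2SO4 ratio 1:1 ⇒ n(H2SO4) = 1.1851 mol.
Reaction (2): H2SO4→HCl ratio 1:2 ⇒ n(HCl) = 2.3702 mol.
Reaction (3): HCl→FeCl2 ratio 2:1 ⇒ n(FeCl2) = 1.1851 mol.
Mass of FeCl2 = 1.1851 × 126.75 = 150.21 g.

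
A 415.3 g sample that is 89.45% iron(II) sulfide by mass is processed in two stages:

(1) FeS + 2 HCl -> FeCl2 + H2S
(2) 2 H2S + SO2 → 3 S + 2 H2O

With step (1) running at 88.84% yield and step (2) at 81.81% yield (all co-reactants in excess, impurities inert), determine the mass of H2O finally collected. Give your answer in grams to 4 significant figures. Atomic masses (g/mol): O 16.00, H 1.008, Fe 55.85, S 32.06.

55.33 g

Pure FeS = 415.3 × 0.8945 = 371.49 g.
M(FeS) = 55.85 + 32.06 = 87.91 g/mol.
M(H2O) = 2(1.008) + 16.00 = 18.016 g/mol.
n(FeS) = 371.49 / 87.91 = 4.2258 mol.
Step 1 (FeS:H2S = 1:1): theoretical n(H2S) = 4.2258 mol; at 88.84% yield, n(H2S) = 3.7542 mol.
Step 2 (H2S:H2O = 2:2): theoretical n(H2O) = 3.7542 mol, so theoretical mass = 3.7542 × 18.016 = 67.635 g.
At 81.81% yield, actual mass of H2O = 67.635 × 0.8181 = 55.332 g.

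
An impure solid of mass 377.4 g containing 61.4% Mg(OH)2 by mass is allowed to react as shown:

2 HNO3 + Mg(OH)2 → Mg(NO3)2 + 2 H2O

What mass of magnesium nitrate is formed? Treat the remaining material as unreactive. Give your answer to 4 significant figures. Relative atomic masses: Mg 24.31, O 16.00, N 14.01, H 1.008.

589.3 g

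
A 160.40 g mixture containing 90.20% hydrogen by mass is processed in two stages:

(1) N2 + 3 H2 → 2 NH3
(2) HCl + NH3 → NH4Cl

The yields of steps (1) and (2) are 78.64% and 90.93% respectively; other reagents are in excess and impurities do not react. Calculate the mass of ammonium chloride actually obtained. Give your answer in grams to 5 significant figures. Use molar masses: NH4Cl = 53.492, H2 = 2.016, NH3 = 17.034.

Pure H2 = 160.40 × 0.9020 = 144.681 g.
n(H2) = 144.681 / 2.016 = 71.7663 mol.
Step 1 (H2:NH3 = 3:2): theoretical n(NH3) = 47.8442 mol; at 78.64% yield, n(NH3) = 37.6247 mol.
Step 2 (NH3:NH4Cl = 1:1): theoretical n(NH4Cl) = 37.6247 mol, so theoretical mass = 37.6247 × 53.492 = 2012.62 g.
At 90.93% yield, actual mass of NH4Cl = 2012.62 × 0.9093 = 1830.07 g.

1830.1 g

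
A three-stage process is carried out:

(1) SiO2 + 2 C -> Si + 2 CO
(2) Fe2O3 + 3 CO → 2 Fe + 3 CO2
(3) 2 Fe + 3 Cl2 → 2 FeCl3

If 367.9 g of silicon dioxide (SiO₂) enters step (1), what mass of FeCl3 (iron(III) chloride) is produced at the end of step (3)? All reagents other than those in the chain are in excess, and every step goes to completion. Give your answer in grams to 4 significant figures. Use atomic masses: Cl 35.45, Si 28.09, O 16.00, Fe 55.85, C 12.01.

1324 g

M(SiO2) = 28.09 + 2(16.00) = 60.09 g/mol.
M(FeCl3) = 55.85 + 3(35.45) = 162.20 g/mol.
n(SiO2) = 367.9 / 60.09 = 6.1225 mol.
Reaction (1): SiO2→CO ratio 1:2 ⇒ n(CO) = 12.245 mol.
Reaction (2): CO→Fe ratio 3:2 ⇒ n(Fe) = 8.1633 mol.
Reaction (3): Fe→FeCl3 ratio 2:2 ⇒ n(FeCl3) = 8.1633 mol.
Mass of FeCl3 = 8.1633 × 162.20 = 1324.1 g.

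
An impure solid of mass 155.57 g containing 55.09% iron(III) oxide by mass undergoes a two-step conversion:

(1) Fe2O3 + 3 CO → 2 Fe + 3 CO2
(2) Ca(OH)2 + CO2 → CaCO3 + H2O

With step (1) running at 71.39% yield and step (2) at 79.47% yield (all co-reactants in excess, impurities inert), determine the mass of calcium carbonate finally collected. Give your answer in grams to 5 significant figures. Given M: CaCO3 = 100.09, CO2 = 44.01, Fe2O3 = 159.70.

Pure Fe2O3 = 155.57 × 0.5509 = 85.7035 g.
n(Fe2O3) = 85.7035 / 159.70 = 0.536653 mol.
Step 1 (Fe2O3:CO2 = 1:3): theoretical n(CO2) = 1.60996 mol; at 71.39% yield, n(CO2) = 1.14935 mol.
Step 2 (CO2:CaCO3 = 1:1): theoretical n(CaCO3) = 1.14935 mol, so theoretical mass = 1.14935 × 100.09 = 115.038 g.
At 79.47% yield, actual mass of CaCO3 = 115.038 × 0.7947 = 91.4211 g.

91.421 g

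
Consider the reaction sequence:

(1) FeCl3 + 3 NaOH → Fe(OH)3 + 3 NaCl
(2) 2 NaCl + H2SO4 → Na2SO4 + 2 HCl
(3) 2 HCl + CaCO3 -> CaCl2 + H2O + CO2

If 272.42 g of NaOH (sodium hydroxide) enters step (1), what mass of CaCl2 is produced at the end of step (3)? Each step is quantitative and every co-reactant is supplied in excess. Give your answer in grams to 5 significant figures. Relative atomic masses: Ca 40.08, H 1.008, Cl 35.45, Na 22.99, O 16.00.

377.93 g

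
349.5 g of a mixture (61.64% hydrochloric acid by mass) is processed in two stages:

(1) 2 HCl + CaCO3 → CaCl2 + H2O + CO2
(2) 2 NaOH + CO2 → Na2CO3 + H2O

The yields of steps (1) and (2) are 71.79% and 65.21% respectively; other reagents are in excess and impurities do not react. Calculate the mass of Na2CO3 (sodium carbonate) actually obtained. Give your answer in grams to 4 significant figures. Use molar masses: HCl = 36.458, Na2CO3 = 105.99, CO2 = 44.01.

146.6 g

Pure HCl = 349.5 × 0.6164 = 215.43 g.
n(HCl) = 215.43 / 36.458 = 5.9090 mol.
Step 1 (HCl:CO2 = 2:1): theoretical n(CO2) = 2.9545 mol; at 71.79% yield, n(CO2) = 2.1211 mol.
Step 2 (CO2:Na2CO3 = 1:1): theoretical n(Na2CO3) = 2.1211 mol, so theoretical mass = 2.1211 × 105.99 = 224.81 g.
At 65.21% yield, actual mass of Na2CO3 = 224.81 × 0.6521 = 146.60 g.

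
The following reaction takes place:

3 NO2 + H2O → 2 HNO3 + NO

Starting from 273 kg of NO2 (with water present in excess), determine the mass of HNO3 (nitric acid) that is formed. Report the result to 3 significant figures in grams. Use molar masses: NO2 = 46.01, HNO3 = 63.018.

Convert: 273 kg = 273000 g.
n(NO2) = 273000 g / 46.01 g/mol = 5933 mol.
From the equation the NO2:HNO3 mole ratio is 3:2, so n(HNO3) = 5933 × 2/3 = 3956 mol.
Mass of HNO3 = 3956 mol × 63.018 g/mol = 249300 g.

249000 g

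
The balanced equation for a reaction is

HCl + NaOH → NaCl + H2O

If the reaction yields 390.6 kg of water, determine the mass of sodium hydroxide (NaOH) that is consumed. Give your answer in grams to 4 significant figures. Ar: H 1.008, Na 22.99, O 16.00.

867200 g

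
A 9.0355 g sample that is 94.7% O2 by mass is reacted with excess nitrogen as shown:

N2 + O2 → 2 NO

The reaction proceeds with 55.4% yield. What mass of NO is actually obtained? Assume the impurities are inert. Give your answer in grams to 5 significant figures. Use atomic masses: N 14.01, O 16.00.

8.8912 g

Pure O2 available = 9.0355 g × 0.947 = 8.55662 g.
M(O2) = 2(16.00) = 32.00 g/mol.
M(NO) = 14.01 + 16.00 = 30.01 g/mol.
n(O2) = 8.55662 g / 32.00 g/mol = 0.267394 mol.
From the equation the O2:NO mole ratio is 1:2, so n(NO) = 0.267394 × 2/1 = 0.534789 mol.
Mass of NO = 0.534789 mol × 30.01 g/mol = 16.0490 g.
Actual mass collected = 16.0490 g × 0.554 = 8.89115 g.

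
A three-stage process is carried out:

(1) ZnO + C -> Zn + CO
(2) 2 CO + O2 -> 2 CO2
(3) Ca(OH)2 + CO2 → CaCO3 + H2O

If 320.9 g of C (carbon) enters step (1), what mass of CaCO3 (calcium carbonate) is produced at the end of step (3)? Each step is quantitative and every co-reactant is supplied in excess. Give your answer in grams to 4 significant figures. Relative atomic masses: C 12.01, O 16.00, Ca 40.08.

M(C) = 12.01 g/mol.
M(CaCO3) = 40.08 + 12.01 + 3(16.00) = 100.09 g/mol.
n(C) = 320.9 / 12.01 = 26.719 mol.
Reaction (1): C→CO ratio 1:1 ⇒ n(CO) = 26.719 mol.
Reaction (2): CO→CO2 ratio 2:2 ⇒ n(CO2) = 26.719 mol.
Reaction (3): CO2→CaCO3 ratio 1:1 ⇒ n(CaCO3) = 26.719 mol.
Mass of CaCO3 = 26.719 × 100.09 = 2674.3 g.

2674 g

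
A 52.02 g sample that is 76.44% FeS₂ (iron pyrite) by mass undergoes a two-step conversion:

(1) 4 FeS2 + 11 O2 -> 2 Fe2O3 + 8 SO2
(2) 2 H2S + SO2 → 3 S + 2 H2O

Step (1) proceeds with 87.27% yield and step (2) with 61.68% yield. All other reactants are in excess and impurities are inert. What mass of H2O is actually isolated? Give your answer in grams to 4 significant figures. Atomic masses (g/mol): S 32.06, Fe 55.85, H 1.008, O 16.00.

Pure FeS2 = 52.02 × 0.7644 = 39.764 g.
M(FeS2) = 55.85 + 2(32.06) = 119.97 g/mol.
M(H2O) = 2(1.008) + 16.00 = 18.016 g/mol.
n(FeS2) = 39.764 / 119.97 = 0.33145 mol.
Step 1 (FeS2:SO2 = 4:8): theoretical n(SO2) = 0.66290 mol; at 87.27% yield, n(SO2) = 0.57851 mol.
Step 2 (SO2:H2O = 1:2): theoretical n(H2O) = 1.1570 mol, so theoretical mass = 1.1570 × 18.016 = 20.845 g.
At 61.68% yield, actual mass of H2O = 20.845 × 0.6168 = 12.857 g.

12.86 g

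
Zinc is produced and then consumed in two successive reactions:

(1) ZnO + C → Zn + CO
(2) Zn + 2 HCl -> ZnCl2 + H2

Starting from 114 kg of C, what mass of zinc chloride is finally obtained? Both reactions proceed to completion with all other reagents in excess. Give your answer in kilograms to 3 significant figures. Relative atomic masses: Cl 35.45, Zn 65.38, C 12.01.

1290 kg

M(C) = 12.01 g/mol.
M(ZnCl2) = 65.38 + 2(35.45) = 136.28 g/mol.
114 kg = 114000 g.
n(C) = 114000 / 12.01 = 9492 mol.
Step 1 gives a 1:1 ratio of C to Zn, so n(Zn) = 9492 mol.
In step 2 the Zn:ZnCl2 ratio is 1:1, so n(ZnCl2) = 9492 mol.
Mass of ZnCl2 = 9492 × 136.28 = 1.294 × 10^6 g = 1290 kg.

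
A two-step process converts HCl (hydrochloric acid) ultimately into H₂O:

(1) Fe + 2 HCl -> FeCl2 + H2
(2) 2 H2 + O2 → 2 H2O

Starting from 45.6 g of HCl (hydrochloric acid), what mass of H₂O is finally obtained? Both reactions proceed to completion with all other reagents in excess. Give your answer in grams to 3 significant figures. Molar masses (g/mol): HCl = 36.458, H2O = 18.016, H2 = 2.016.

11.3 g

n(HCl) = 45.60 / 36.458 = 1.251 mol.
Step 1 gives a 2:1 ratio of HCl to H2, so n(H2) = 0.6254 mol.
In step 2 the H2:H2O ratio is 2:2, so n(H2O) = 0.6254 mol.
Mass of H2O = 0.6254 × 18.016 = 11.27 g.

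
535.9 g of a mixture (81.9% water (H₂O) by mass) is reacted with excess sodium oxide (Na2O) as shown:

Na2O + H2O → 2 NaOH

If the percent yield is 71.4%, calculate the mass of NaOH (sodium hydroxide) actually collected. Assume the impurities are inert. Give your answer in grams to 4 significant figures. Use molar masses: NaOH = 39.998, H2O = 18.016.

1391 g

Pure H2O available = 535.9 g × 0.819 = 438.90 g.
n(H2O) = 438.90 g / 18.016 g/mol = 24.362 mol.
From the equation the H2O:NaOH mole ratio is 1:2, so n(NaOH) = 24.362 × 2/1 = 48.724 mol.
Mass of NaOH = 48.724 mol × 39.998 g/mol = 1948.8 g.
Actual mass collected = 1948.8 g × 0.714 = 1391.5 g.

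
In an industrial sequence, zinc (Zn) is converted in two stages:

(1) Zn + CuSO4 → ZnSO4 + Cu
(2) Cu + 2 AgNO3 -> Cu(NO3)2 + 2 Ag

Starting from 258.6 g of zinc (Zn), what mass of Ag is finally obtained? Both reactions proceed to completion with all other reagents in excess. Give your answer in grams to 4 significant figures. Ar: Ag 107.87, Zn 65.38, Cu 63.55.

853.3 g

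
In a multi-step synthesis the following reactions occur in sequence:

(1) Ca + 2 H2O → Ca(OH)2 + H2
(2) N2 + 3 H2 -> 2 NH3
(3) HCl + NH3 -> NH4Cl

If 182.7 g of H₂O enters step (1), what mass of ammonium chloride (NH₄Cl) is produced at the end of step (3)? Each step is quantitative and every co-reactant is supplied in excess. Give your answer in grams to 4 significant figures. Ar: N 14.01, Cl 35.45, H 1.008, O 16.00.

M(H2O) = 2(1.008) + 16.00 = 18.016 g/mol.
M(NH4Cl) = 14.01 + 4(1.008) + 35.45 = 53.492 g/mol.
n(H2O) = 182.7 / 18.016 = 10.141 mol.
Reaction (1): H2O→H2 ratio 2:1 ⇒ n(H2) = 5.0705 mol.
Reaction (2): H2→NH3 ratio 3:2 ⇒ n(NH3) = 3.3803 mol.
Reaction (3): NH3→NH4Cl ratio 1:1 ⇒ n(NH4Cl) = 3.3803 mol.
Mass of NH4Cl = 3.3803 × 53.492 = 180.82 g.

180.8 g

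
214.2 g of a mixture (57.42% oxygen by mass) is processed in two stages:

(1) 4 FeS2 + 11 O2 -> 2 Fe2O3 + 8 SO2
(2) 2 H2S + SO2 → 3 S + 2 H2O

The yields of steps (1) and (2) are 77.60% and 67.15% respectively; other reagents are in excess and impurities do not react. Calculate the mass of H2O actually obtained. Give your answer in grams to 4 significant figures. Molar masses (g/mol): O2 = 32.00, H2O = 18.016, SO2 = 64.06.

Pure O2 = 214.2 × 0.5742 = 122.99 g.
n(O2) = 122.99 / 32.00 = 3.8436 mol.
Step 1 (O2:SO2 = 11:8): theoretical n(SO2) = 2.7953 mol; at 77.60% yield, n(SO2) = 2.1692 mol.
Step 2 (SO2:H2O = 1:2): theoretical n(H2O) = 4.3383 mol, so theoretical mass = 4.3383 × 18.016 = 78.159 g.
At 67.15% yield, actual mass of H2O = 78.159 × 0.6715 = 52.484 g.

52.48 g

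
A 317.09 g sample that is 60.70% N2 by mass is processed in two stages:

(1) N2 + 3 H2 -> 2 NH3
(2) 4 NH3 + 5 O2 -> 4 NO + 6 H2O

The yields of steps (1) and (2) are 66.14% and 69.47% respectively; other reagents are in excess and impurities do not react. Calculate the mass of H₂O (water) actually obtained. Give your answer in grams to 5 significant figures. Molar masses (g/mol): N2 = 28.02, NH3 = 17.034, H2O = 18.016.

Pure N2 = 317.09 × 0.6070 = 192.474 g.
n(N2) = 192.474 / 28.02 = 6.86915 mol.
Step 1 (N2:NH3 = 1:2): theoretical n(NH3) = 13.7383 mol; at 66.14% yield, n(NH3) = 9.08651 mol.
Step 2 (NH3:H2O = 4:6): theoretical n(H2O) = 13.6298 mol, so theoretical mass = 13.6298 × 18.016 = 245.554 g.
At 69.47% yield, actual mass of H2O = 245.554 × 0.6947 = 170.586 g.

170.59 g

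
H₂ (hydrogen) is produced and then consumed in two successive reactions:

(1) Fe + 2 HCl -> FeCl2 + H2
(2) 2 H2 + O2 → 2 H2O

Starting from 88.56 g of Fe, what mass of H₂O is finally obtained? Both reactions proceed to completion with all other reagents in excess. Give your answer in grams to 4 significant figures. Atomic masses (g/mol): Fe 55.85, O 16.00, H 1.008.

28.57 g

M(Fe) = 55.85 g/mol.
M(H2O) = 2(1.008) + 16.00 = 18.016 g/mol.
n(Fe) = 88.560 / 55.85 = 1.5857 mol.
Step 1 gives a 1:1 ratio of Fe to H2, so n(H2) = 1.5857 mol.
In step 2 the H2:H2O ratio is 2:2, so n(H2O) = 1.5857 mol.
Mass of H2O = 1.5857 × 18.016 = 28.568 g.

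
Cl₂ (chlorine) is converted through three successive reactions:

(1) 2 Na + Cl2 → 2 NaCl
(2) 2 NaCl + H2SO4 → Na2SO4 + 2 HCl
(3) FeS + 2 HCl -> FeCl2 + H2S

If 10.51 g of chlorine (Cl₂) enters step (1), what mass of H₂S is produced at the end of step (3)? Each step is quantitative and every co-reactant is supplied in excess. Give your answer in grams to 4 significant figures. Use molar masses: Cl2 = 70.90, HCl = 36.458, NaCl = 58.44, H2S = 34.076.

n(Cl2) = 10.51 / 70.90 = 0.14824 mol.
Reaction (1): Cl2→NaCl ratio 1:2 ⇒ n(NaCl) = 0.29647 mol.
Reaction (2): NaCl→HCl ratio 2:2 ⇒ n(HCl) = 0.29647 mol.
Reaction (3): HCl→H2S ratio 2:1 ⇒ n(H2S) = 0.14824 mol.
Mass of H2S = 0.14824 × 34.076 = 5.0513 g.

5.051 g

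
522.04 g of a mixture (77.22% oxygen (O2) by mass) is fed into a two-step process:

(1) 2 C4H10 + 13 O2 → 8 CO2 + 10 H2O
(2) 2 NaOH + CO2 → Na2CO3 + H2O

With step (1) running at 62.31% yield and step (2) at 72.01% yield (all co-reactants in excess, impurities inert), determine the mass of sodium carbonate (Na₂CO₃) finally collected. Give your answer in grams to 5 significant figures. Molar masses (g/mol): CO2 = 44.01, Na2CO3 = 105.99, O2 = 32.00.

368.68 g

Pure O2 = 522.04 × 0.7722 = 403.119 g.
n(O2) = 403.119 / 32.00 = 12.5975 mol.
Step 1 (O2:CO2 = 13:8): theoretical n(CO2) = 7.75229 mol; at 62.31% yield, n(CO2) = 4.83045 mol.
Step 2 (CO2:Na2CO3 = 1:1): theoretical n(Na2CO3) = 4.83045 mol, so theoretical mass = 4.83045 × 105.99 = 511.980 g.
At 72.01% yield, actual mass of Na2CO3 = 511.980 × 0.7201 = 368.677 g.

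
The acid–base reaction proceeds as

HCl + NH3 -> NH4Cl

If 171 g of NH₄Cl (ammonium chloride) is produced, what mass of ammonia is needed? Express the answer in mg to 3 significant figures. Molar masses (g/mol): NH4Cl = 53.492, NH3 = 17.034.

n(NH4Cl) = 171.0 g / 53.492 g/mol = 3.197 mol.
From the equation the NH4Cl:NH3 mole ratio is 1:1, so n(NH3) = 3.197 × 1/1 = 3.197 mol.
Mass of NH3 = 3.197 mol × 17.034 g/mol = 54.45 g.
Converting to mg: 54.45 g = 54500 mg.

54500 mg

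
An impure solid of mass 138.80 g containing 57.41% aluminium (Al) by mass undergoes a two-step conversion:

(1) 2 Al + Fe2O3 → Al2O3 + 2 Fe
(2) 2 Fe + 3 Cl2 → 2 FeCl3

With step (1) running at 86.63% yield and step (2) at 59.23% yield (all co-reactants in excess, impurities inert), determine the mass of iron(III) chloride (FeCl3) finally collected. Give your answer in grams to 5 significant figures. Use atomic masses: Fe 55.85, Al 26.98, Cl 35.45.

245.81 g

Pure Al = 138.80 × 0.5741 = 79.6851 g.
M(Al) = 26.98 g/mol.
M(FeCl3) = 55.85 + 3(35.45) = 162.20 g/mol.
n(Al) = 79.6851 / 26.98 = 2.95349 mol.
Step 1 (Al:Fe = 2:2): theoretical n(Fe) = 2.95349 mol; at 86.63% yield, n(Fe) = 2.55861 mol.
Step 2 (Fe:FeCl3 = 2:2): theoretical n(FeCl3) = 2.55861 mol, so theoretical mass = 2.55861 × 162.20 = 415.006 g.
At 59.23% yield, actual mass of FeCl3 = 415.006 × 0.5923 = 245.808 g.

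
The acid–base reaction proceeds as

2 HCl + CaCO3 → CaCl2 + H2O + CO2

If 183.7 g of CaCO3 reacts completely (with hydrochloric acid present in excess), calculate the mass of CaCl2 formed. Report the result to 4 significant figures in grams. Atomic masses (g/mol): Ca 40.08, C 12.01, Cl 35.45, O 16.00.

203.7 g

M(CaCO3) = 40.08 + 12.01 + 3(16.00) = 100.09 g/mol.
M(CaCl2) = 40.08 + 2(35.45) = 110.98 g/mol.
n(CaCO3) = 183.70 g / 100.09 g/mol = 1.8353 mol.
From the equation the CaCO3:CaCl2 mole ratio is 1:1, so n(CaCl2) = 1.8353 × 1/1 = 1.8353 mol.
Mass of CaCl2 = 1.8353 mol × 110.98 g/mol = 203.69 g.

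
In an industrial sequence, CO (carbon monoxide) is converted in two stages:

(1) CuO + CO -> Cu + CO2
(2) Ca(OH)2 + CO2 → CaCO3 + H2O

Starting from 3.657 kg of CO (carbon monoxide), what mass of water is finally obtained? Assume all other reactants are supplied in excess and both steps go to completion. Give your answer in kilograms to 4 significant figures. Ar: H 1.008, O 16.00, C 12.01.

M(CO) = 12.01 + 16.00 = 28.01 g/mol.
M(H2O) = 2(1.008) + 16.00 = 18.016 g/mol.
3.657 kg = 3657.0 g.
n(CO) = 3657.0 / 28.01 = 130.56 mol.
Step 1 gives a 1:1 ratio of CO to CO2, so n(CO2) = 130.56 mol.
In step 2 the CO2:H2O ratio is 1:1, so n(H2O) = 130.56 mol.
Mass of H2O = 130.56 × 18.016 = 2352.2 g = 2.352 kg.

2.352 kg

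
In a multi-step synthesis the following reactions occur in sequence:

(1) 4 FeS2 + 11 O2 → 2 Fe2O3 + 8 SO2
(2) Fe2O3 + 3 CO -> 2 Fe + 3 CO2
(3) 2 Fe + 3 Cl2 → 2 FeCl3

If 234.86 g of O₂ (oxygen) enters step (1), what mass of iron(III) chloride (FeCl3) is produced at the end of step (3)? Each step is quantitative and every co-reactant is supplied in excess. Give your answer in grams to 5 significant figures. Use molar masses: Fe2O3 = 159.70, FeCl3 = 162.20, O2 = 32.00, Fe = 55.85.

n(O2) = 234.86 / 32.00 = 7.33938 mol.
Reaction (1): O2→Fe2O3 ratio 11:2 ⇒ n(Fe2O3) = 1.33443 mol.
Reaction (2): Fe2O3→Fe ratio 1:2 ⇒ n(Fe) = 2.66886 mol.
Reaction (3): Fe→FeCl3 ratio 2:2 ⇒ n(FeCl3) = 2.66886 mol.
Mass of FeCl3 = 2.66886 × 162.20 = 432.890 g.

432.89 g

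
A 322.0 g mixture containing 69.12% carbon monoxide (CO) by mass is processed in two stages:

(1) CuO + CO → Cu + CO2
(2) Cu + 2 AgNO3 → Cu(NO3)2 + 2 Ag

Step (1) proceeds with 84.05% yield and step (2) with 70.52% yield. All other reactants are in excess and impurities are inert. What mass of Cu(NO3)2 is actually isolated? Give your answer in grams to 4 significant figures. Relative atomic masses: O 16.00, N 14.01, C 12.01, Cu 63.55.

Pure CO = 322.0 × 0.6912 = 222.57 g.
M(CO) = 12.01 + 16.00 = 28.01 g/mol.
M(Cu(NO3)2) = 63.55 + 2(14.01) + 6(16.00) = 187.57 g/mol.
n(CO) = 222.57 / 28.01 = 7.9460 mol.
Step 1 (CO:Cu = 1:1): theoretical n(Cu) = 7.9460 mol; at 84.05% yield, n(Cu) = 6.6786 mol.
Step 2 (Cu:Cu(NO3)2 = 1:1): theoretical n(Cu(NO3)2) = 6.6786 mol, so theoretical mass = 6.6786 × 187.57 = 1252.7 g.
At 70.52% yield, actual mass of Cu(NO3)2 = 1252.7 × 0.7052 = 883.41 g.

883.4 g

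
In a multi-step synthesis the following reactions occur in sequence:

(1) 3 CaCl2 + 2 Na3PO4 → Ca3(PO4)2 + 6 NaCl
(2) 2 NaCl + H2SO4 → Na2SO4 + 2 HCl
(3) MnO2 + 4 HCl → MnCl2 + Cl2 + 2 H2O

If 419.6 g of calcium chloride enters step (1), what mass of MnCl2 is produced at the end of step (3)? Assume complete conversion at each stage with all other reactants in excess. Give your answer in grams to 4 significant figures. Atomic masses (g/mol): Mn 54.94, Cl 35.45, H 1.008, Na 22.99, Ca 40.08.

237.9 g

M(CaCl2) = 40.08 + 2(35.45) = 110.98 g/mol.
M(MnCl2) = 54.94 + 2(35.45) = 125.84 g/mol.
n(CaCl2) = 419.6 / 110.98 = 3.7809 mol.
Reaction (1): CaCl2→NaCl ratio 3:6 ⇒ n(NaCl) = 7.5617 mol.
Reaction (2): NaCl→HCl ratio 2:2 ⇒ n(HCl) = 7.5617 mol.
Reaction (3): HCl→MnCl2 ratio 4:1 ⇒ n(MnCl2) = 1.8904 mol.
Mass of MnCl2 = 1.8904 × 125.84 = 237.89 g.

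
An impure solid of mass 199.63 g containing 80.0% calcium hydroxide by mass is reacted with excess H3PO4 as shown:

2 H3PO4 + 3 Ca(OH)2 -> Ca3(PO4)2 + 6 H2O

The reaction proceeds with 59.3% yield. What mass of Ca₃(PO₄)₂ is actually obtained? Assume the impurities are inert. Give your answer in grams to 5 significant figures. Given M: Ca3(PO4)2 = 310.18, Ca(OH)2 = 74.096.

Pure Ca(OH)2 available = 199.63 g × 0.800 = 159.704 g.
n(Ca(OH)2) = 159.704 g / 74.096 g/mol = 2.15537 mol.
From the equation the Ca(OH)2:Ca3(PO4)2 mole ratio is 3:1, so n(Ca3(PO4)2) = 2.15537 × 1/3 = 0.718455 mol.
Mass of Ca3(PO4)2 = 0.718455 mol × 310.18 g/mol = 222.850 g.
Actual mass collected = 222.850 g × 0.593 = 132.150 g.

132.15 g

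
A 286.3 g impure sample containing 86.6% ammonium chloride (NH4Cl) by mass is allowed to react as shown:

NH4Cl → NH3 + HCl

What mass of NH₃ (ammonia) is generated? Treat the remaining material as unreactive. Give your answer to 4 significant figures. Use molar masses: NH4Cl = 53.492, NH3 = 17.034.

Mass of pure NH4Cl = 286.3 g × 0.866 = 247.94 g.
n(NH4Cl) = 247.94 g / 53.492 g/mol = 4.6350 mol.
From the equation the NH4Cl:NH3 mole ratio is 1:1, so n(NH3) = 4.6350 × 1/1 = 4.6350 mol.
Mass of NH3 = 4.6350 mol × 17.034 g/mol = 78.953 g.

78.95 g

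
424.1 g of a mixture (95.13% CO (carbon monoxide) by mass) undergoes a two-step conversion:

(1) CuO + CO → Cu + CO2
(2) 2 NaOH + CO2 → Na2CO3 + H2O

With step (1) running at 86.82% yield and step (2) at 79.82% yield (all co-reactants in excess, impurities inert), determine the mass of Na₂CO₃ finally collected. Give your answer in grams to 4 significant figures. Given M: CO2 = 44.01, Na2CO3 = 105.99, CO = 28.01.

1058 g

Pure CO = 424.1 × 0.9513 = 403.45 g.
n(CO) = 403.45 / 28.01 = 14.404 mol.
Step 1 (CO:CO2 = 1:1): theoretical n(CO2) = 14.404 mol; at 86.82% yield, n(CO2) = 12.505 mol.
Step 2 (CO2:Na2CO3 = 1:1): theoretical n(Na2CO3) = 12.505 mol, so theoretical mass = 12.505 × 105.99 = 1325.4 g.
At 79.82% yield, actual mass of Na2CO3 = 1325.4 × 0.7982 = 1058.0 g.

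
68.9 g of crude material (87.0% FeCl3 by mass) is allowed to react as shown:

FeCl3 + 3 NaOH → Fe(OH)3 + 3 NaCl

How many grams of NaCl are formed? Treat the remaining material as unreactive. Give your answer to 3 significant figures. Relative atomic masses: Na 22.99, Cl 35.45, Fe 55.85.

64.8 g

Mass of pure FeCl3 = 68.9 g × 0.870 = 59.94 g.
M(FeCl3) = 55.85 + 3(35.45) = 162.20 g/mol.
M(NaCl) = 22.99 + 35.45 = 58.44 g/mol.
n(FeCl3) = 59.94 g / 162.20 g/mol = 0.3696 mol.
From the equation the FeCl3:NaCl mole ratio is 1:3, so n(NaCl) = 0.3696 × 3/1 = 1.109 mol.
Mass of NaCl = 1.109 mol × 58.44 g/mol = 64.79 g.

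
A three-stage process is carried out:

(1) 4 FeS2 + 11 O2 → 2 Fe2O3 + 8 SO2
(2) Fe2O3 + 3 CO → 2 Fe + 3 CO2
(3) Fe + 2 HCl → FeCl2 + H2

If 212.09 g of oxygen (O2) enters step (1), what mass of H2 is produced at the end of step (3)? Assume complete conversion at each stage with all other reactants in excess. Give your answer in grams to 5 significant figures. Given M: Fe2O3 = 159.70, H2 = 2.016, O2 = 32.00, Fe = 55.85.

4.8588 g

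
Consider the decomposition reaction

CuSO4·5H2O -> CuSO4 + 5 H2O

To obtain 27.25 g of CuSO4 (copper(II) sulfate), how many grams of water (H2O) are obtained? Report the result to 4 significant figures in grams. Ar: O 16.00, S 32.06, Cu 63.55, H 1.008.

15.38 g

M(CuSO4) = 63.55 + 32.06 + 4(16.00) = 159.61 g/mol.
M(H2O) = 2(1.008) + 16.00 = 18.016 g/mol.
n(CuSO4) = 27.250 g / 159.61 g/mol = 0.17073 mol.
From the equation the CuSO4:H2O mole ratio is 1:5, so n(H2O) = 0.17073 × 5/1 = 0.85364 mol.
Mass of H2O = 0.85364 mol × 18.016 g/mol = 15.379 g.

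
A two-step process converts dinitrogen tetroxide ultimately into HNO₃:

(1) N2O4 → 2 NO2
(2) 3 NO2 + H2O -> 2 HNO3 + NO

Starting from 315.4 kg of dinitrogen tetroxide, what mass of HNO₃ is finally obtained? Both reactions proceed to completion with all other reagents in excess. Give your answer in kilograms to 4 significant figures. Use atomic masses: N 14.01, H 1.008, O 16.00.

288.0 kg

M(N2O4) = 2(14.01) + 4(16.00) = 92.02 g/mol.
M(HNO3) = 1.008 + 14.01 + 3(16.00) = 63.018 g/mol.
315.4 kg = 315400 g.
n(N2O4) = 315400 / 92.02 = 3427.5 mol.
Step 1 gives a 1:2 ratio of N2O4 to NO2, so n(NO2) = 6855.0 mol.
In step 2 the NO2:HNO3 ratio is 3:2, so n(HNO3) = 4570.0 mol.
Mass of HNO3 = 4570.0 × 63.018 = 287990 g = 288.0 kg.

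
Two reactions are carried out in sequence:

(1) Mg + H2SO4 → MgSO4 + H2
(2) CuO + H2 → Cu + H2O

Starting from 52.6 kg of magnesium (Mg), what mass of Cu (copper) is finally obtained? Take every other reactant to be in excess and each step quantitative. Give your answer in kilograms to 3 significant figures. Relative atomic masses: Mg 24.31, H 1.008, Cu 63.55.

138 kg

M(Mg) = 24.31 g/mol.
M(Cu) = 63.55 g/mol.
52.6 kg = 52600 g.
n(Mg) = 52600 / 24.31 = 2164 mol.
Step 1 gives a 1:1 ratio of Mg to H2, so n(H2) = 2164 mol.
In step 2 the H2:Cu ratio is 1:1, so n(Cu) = 2164 mol.
Mass of Cu = 2164 × 63.55 = 137500 g = 138 kg.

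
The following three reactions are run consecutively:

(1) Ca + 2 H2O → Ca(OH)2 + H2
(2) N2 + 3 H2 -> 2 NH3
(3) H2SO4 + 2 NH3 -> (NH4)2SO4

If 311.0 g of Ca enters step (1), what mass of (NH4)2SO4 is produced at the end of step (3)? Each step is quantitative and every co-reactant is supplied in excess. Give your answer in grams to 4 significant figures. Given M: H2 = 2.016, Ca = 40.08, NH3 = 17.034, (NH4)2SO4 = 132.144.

n(Ca) = 311.0 / 40.08 = 7.7595 mol.
Reaction (1): Ca→H2 ratio 1:1 ⇒ n(H2) = 7.7595 mol.
Reaction (2): H2→NH3 ratio 3:2 ⇒ n(NH3) = 5.1730 mol.
Reaction (3): NH3→(NH4)2SO4 ratio 2:1 ⇒ n((NH4)2SO4) = 2.5865 mol.
Mass of (NH4)2SO4 = 2.5865 × 132.144 = 341.79 g.

341.8 g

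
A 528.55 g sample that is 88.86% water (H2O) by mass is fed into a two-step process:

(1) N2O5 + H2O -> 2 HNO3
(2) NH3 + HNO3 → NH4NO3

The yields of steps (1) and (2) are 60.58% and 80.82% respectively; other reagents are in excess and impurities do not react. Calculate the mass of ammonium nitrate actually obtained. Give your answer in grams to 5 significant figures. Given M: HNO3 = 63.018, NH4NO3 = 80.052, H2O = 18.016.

Pure H2O = 528.55 × 0.8886 = 469.670 g.
n(H2O) = 469.670 / 18.016 = 26.0696 mol.
Step 1 (H2O:HNO3 = 1:2): theoretical n(HNO3) = 52.1392 mol; at 60.58% yield, n(HNO3) = 31.5859 mol.
Step 2 (HNO3:NH4NO3 = 1:1): theoretical n(NH4NO3) = 31.5859 mol, so theoretical mass = 31.5859 × 80.052 = 2528.51 g.
At 80.82% yield, actual mass of NH4NO3 = 2528.51 × 0.8082 = 2043.55 g.

2043.5 g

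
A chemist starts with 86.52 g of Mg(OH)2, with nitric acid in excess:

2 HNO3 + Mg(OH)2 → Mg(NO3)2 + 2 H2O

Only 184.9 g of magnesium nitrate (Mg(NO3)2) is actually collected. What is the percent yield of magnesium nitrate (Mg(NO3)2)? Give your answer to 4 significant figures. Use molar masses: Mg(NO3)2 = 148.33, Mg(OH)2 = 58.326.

84.03 %

n(Mg(OH)2) = 86.520 g / 58.326 g/mol = 1.4834 mol.
From the equation the Mg(OH)2:Mg(NO3)2 mole ratio is 1:1, so n(Mg(NO3)2) = 1.4834 × 1/1 = 1.4834 mol.
Mass of Mg(NO3)2 = 1.4834 mol × 148.33 g/mol = 220.03 g.
This is the theoretical yield. Percent yield = 184.9 g / 220.03 g × 100% = 84.034%.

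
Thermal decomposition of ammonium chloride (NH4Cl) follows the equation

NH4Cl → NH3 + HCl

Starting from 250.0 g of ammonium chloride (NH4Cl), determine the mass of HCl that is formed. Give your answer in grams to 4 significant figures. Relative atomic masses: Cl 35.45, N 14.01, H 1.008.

170.4 g

M(NH4Cl) = 14.01 + 4(1.008) + 35.45 = 53.492 g/mol.
M(HCl) = 1.008 + 35.45 = 36.458 g/mol.
n(NH4Cl) = 250.00 g / 53.492 g/mol = 4.6736 mol.
From the equation the NH4Cl:HCl mole ratio is 1:1, so n(HCl) = 4.6736 × 1/1 = 4.6736 mol.
Mass of HCl = 4.6736 mol × 36.458 g/mol = 170.39 g.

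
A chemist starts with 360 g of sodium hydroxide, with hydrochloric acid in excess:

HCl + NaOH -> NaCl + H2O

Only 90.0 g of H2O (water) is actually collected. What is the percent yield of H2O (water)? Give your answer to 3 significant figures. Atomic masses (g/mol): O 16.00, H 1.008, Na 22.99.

55.5 %

M(NaOH) = 22.99 + 16.00 + 1.008 = 39.998 g/mol.
M(H2O) = 2(1.008) + 16.00 = 18.016 g/mol.
n(NaOH) = 360.0 g / 39.998 g/mol = 9.000 mol.
From the equation the NaOH:H2O mole ratio is 1:1, so n(H2O) = 9.000 × 1/1 = 9.000 mol.
Mass of H2O = 9.000 mol × 18.016 g/mol = 162.2 g.
This is the theoretical yield. Percent yield = 90.0 g / 162.2 g × 100% = 55.50%.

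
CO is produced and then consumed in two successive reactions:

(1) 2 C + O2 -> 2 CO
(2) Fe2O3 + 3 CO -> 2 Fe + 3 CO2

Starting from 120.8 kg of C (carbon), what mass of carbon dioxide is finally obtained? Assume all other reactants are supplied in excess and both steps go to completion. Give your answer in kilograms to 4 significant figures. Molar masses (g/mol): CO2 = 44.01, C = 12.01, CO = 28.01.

442.7 kg

120.8 kg = 120800 g.
n(C) = 120800 / 12.01 = 10058 mol.
Step 1 gives a 2:2 ratio of C to CO, so n(CO) = 10058 mol.
In step 2 the CO:CO2 ratio is 3:3, so n(CO2) = 10058 mol.
Mass of CO2 = 10058 × 44.01 = 442670 g = 442.7 kg.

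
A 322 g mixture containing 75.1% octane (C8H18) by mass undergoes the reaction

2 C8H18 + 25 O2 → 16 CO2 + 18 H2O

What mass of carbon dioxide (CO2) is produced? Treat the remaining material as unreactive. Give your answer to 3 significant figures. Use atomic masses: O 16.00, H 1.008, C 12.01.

745 g

Mass of pure C8H18 = 322 g × 0.751 = 241.8 g.
M(C8H18) = 8(12.01) + 18(1.008) = 114.224 g/mol.
M(CO2) = 12.01 + 2(16.00) = 44.01 g/mol.
n(C8H18) = 241.8 g / 114.224 g/mol = 2.117 mol.
From the equation the C8H18:CO2 mole ratio is 2:16, so n(CO2) = 2.117 × 16/2 = 16.94 mol.
Mass of CO2 = 16.94 mol × 44.01 g/mol = 745.4 g.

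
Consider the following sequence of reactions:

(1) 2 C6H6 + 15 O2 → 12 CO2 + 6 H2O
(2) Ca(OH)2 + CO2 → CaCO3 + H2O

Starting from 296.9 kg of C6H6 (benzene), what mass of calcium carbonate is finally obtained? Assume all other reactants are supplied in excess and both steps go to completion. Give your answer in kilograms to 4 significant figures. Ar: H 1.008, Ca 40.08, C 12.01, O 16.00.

2283 kg

M(C6H6) = 6(12.01) + 6(1.008) = 78.108 g/mol.
M(CaCO3) = 40.08 + 12.01 + 3(16.00) = 100.09 g/mol.
296.9 kg = 296900 g.
n(C6H6) = 296900 / 78.108 = 3801.1 mol.
Step 1 gives a 2:12 ratio of C6H6 to CO2, so n(CO2) = 22807 mol.
In step 2 the CO2:CaCO3 ratio is 1:1, so n(CaCO3) = 22807 mol.
Mass of CaCO3 = 22807 × 100.09 = 2.2827 × 10^6 g = 2283 kg.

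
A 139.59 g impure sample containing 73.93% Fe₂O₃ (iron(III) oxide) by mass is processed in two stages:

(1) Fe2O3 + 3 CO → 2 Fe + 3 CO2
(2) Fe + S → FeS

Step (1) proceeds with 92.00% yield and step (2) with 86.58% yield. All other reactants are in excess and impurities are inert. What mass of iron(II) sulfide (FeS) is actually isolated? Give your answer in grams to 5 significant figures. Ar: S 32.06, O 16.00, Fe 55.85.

90.499 g

Pure Fe2O3 = 139.59 × 0.7393 = 103.199 g.
M(Fe2O3) = 2(55.85) + 3(16.00) = 159.70 g/mol.
M(FeS) = 55.85 + 32.06 = 87.91 g/mol.
n(Fe2O3) = 103.199 / 159.70 = 0.646205 mol.
Step 1 (Fe2O3:Fe = 1:2): theoretical n(Fe) = 1.29241 mol; at 92.00% yield, n(Fe) = 1.18902 mol.
Step 2 (Fe:FeS = 1:1): theoretical n(FeS) = 1.18902 mol, so theoretical mass = 1.18902 × 87.91 = 104.526 g.
At 86.58% yield, actual mass of FeS = 104.526 × 0.8658 = 90.4990 g.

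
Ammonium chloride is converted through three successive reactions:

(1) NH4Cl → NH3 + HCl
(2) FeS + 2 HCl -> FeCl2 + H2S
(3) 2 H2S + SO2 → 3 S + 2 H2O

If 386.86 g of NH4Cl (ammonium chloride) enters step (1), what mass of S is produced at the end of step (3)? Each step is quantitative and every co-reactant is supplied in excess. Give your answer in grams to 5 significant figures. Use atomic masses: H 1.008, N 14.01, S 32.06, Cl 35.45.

173.90 g

M(NH4Cl) = 14.01 + 4(1.008) + 35.45 = 53.492 g/mol.
M(S) = 32.06 g/mol.
n(NH4Cl) = 386.86 / 53.492 = 7.23211 mol.
Reaction (1): NH4Cl→HCl ratio 1:1 ⇒ n(HCl) = 7.23211 mol.
Reaction (2): HCl→H2S ratio 2:1 ⇒ n(H2S) = 3.61605 mol.
Reaction (3): H2S→S ratio 2:3 ⇒ n(S) = 5.42408 mol.
Mass of S = 5.42408 × 32.06 = 173.896 g.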